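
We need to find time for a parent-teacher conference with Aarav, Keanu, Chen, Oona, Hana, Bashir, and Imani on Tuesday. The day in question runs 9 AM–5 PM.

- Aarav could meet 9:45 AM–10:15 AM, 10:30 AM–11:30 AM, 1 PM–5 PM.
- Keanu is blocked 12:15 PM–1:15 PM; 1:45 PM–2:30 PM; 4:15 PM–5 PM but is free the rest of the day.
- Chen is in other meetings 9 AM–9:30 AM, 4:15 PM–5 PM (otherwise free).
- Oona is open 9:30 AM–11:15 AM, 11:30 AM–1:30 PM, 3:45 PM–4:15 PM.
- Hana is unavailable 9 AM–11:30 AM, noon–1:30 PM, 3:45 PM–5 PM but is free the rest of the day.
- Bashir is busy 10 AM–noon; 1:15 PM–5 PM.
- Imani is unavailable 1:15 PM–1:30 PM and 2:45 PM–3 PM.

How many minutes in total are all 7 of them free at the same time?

Aarav free: 09:45-10:15, 10:30-11:30, 13:00-17:00.
Keanu free: 09:00-12:15, 13:15-13:45, 14:30-16:15 (invert busy blocks within the working day).
Chen free: 09:30-16:15 (invert busy blocks within the working day).
Oona free: 09:30-11:15, 11:30-13:30, 15:45-16:15.
Hana free: 11:30-12:00, 13:30-15:45 (invert busy blocks within the working day).
Bashir free: 09:00-10:00, 12:00-13:15 (invert busy blocks within the working day).
Imani free: 09:00-13:15, 13:30-14:45, 15:00-17:00 (invert busy blocks within the working day).
Aarav ∩ Keanu: 09:45-10:15, 10:30-11:30, 13:15-13:45, 14:30-16:15.
Aarav ∩ Keanu ∩ Chen: 09:45-10:15, 10:30-11:30, 13:15-13:45, 14:30-16:15.
Aarav ∩ Keanu ∩ Chen ∩ Oona: 09:45-10:15, 10:30-11:15, 13:15-13:30, 15:45-16:15.
Aarav ∩ Keanu ∩ Chen ∩ Oona ∩ Hana: ∅.
Aarav ∩ Keanu ∩ Chen ∩ Oona ∩ Hana ∩ Bashir: ∅.
Aarav ∩ Keanu ∩ Chen ∩ Oona ∩ Hana ∩ Bashir ∩ Imani: ∅.
There is no time when everyone is free.
There is no common window, so the total is 0 minutes.

0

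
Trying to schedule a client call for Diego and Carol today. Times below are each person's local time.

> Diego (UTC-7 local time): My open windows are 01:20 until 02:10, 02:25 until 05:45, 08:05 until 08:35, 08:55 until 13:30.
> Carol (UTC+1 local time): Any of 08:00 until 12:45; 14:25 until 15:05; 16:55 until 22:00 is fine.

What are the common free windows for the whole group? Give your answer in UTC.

Diego in UTC: 08:20-09:10, 09:25-12:45, 15:05-15:35, 15:55-20:30 (add 7h to convert from UTC-7).
Carol in UTC: 07:00-11:45, 13:25-14:05, 15:55-21:00 (subtract 1h to convert from UTC+1).
Diego ∩ Carol: 08:20-09:10, 09:25-11:45, 15:55-20:30.

08:20-09:10, 09:25-11:45, 15:55-20:30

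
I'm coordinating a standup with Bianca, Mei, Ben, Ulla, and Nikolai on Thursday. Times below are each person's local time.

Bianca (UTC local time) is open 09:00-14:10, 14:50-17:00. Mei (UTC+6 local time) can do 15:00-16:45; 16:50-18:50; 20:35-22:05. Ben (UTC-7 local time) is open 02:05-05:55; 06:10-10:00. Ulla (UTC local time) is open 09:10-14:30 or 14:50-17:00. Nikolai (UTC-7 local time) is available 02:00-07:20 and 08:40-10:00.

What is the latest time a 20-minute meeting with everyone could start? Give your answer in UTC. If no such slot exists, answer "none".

Bianca in UTC: 09:00-14:10, 14:50-17:00.
Mei in UTC: 09:00-10:45, 10:50-12:50, 14:35-16:05 (subtract 6h to convert from UTC+6).
Ben in UTC: 09:05-12:55, 13:10-17:00 (add 7h to convert from UTC-7).
Ulla in UTC: 09:10-14:30, 14:50-17:00.
Nikolai in UTC: 09:00-14:20, 15:40-17:00 (add 7h to convert from UTC-7).
Bianca ∩ Mei: 09:00-10:45, 10:50-12:50, 14:50-16:05.
Bianca ∩ Mei ∩ Ben: 09:05-10:45, 10:50-12:50, 14:50-16:05.
Bianca ∩ Mei ∩ Ben ∩ Ulla: 09:10-10:45, 10:50-12:50, 14:50-16:05.
Bianca ∩ Mei ∩ Ben ∩ Ulla ∩ Nikolai: 09:10-10:45, 10:50-12:50, 15:40-16:05.
The last common window of at least 20 minutes is 15:40-16:05; a 20-minute meeting can start as late as 15:45 and still end by 16:05.

15:45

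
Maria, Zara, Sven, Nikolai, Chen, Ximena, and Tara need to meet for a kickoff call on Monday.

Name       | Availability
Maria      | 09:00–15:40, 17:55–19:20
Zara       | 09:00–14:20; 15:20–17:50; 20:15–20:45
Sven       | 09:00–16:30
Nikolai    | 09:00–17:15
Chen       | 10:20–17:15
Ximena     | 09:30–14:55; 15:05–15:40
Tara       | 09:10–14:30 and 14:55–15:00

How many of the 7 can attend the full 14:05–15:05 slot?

Maria, Sven, Nikolai, and Chen can make the full 14:05-15:05 slot — that's 4.

4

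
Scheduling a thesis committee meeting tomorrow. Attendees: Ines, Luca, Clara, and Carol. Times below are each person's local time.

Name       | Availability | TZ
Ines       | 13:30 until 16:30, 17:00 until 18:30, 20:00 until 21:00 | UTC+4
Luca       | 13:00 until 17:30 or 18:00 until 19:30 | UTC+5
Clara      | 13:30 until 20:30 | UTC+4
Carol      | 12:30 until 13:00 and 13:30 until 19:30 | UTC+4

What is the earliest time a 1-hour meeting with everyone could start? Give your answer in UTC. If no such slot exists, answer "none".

09:30

Ines in UTC: 09:30-12:30, 13:00-14:30, 16:00-17:00 (subtract 4h to convert from UTC+4).
Luca in UTC: 08:00-12:30, 13:00-14:30 (subtract 5h to convert from UTC+5).
Clara in UTC: 09:30-16:30 (subtract 4h to convert from UTC+4).
Carol in UTC: 08:30-09:00, 09:30-15:30 (subtract 4h to convert from UTC+4).
Ines ∩ Luca: 09:30-12:30, 13:00-14:30.
Ines ∩ Luca ∩ Clara: 09:30-12:30, 13:00-14:30.
Ines ∩ Luca ∩ Clara ∩ Carol: 09:30-12:30, 13:00-14:30.
So the common availability across everyone is 09:30-12:30, 13:00-14:30.
The first common window of at least 60 minutes is 09:30-12:30, so the earliest start is 09:30.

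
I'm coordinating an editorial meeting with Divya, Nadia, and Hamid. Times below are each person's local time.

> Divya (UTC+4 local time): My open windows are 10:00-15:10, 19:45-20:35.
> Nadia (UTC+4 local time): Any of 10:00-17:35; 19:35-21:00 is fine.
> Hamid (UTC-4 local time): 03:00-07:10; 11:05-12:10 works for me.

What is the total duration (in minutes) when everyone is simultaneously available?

275

Divya in UTC: 06:00-11:10, 15:45-16:35 (subtract 4h to convert from UTC+4).
Nadia in UTC: 06:00-13:35, 15:35-17:00 (subtract 4h to convert from UTC+4).
Hamid in UTC: 07:00-11:10, 15:05-16:10 (add 4h to convert from UTC-4).
Divya ∩ Nadia: 06:00-11:10, 15:45-16:35.
Divya ∩ Nadia ∩ Hamid: 07:00-11:10, 15:45-16:10.
So the common availability across everyone is 07:00-11:10, 15:45-16:10.
Summing the common windows: 250 + 25 = 275 minutes.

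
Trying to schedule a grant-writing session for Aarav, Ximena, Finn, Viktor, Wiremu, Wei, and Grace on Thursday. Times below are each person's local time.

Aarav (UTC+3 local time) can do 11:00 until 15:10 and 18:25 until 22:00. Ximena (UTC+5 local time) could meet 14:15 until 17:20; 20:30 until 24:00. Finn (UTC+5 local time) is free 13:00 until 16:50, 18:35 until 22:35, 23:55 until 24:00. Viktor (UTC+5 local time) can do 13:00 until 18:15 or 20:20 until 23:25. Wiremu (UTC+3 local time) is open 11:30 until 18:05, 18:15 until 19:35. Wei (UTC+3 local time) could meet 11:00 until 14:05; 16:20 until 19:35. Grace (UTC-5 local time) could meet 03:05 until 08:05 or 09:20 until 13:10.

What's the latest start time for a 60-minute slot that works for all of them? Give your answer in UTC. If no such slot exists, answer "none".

Aarav in UTC: 08:00-12:10, 15:25-19:00 (subtract 3h to convert from UTC+3).
Ximena in UTC: 09:15-12:20, 15:30-19:00 (subtract 5h to convert from UTC+5).
Finn in UTC: 08:00-11:50, 13:35-17:35, 18:55-19:00 (subtract 5h to convert from UTC+5).
Viktor in UTC: 08:00-13:15, 15:20-18:25 (subtract 5h to convert from UTC+5).
Wiremu in UTC: 08:30-15:05, 15:15-16:35 (subtract 3h to convert from UTC+3).
Wei in UTC: 08:00-11:05, 13:20-16:35 (subtract 3h to convert from UTC+3).
Grace in UTC: 08:05-13:05, 14:20-18:10 (add 5h to convert from UTC-5).
Aarav ∩ Ximena: 09:15-12:10, 15:30-19:00.
Aarav ∩ Ximena ∩ Finn: 09:15-11:50, 15:30-17:35, 18:55-19:00.
Aarav ∩ Ximena ∩ Finn ∩ Viktor: 09:15-11:50, 15:30-17:35.
Aarav ∩ Ximena ∩ Finn ∩ Viktor ∩ Wiremu: 09:15-11:50, 15:30-16:35.
Aarav ∩ Ximena ∩ Finn ∩ Viktor ∩ Wiremu ∩ Wei: 09:15-11:05, 15:30-16:35.
Aarav ∩ Ximena ∩ Finn ∩ Viktor ∩ Wiremu ∩ Wei ∩ Grace: 09:15-11:05, 15:30-16:35.
The last common window of at least 60 minutes is 15:30-16:35; a 60-minute meeting can start as late as 15:35 and still end by 16:35.

15:35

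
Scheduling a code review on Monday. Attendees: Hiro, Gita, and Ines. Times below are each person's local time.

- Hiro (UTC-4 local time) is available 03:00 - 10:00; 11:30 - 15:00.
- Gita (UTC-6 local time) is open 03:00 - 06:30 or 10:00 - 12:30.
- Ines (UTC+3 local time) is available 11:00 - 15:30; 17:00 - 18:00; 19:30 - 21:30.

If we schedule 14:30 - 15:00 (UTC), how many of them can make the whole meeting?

Hiro in UTC: 07:00-14:00, 15:30-19:00 (add 4h to convert from UTC-4).
Gita in UTC: 09:00-12:30, 16:00-18:30 (add 6h to convert from UTC-6).
Ines in UTC: 08:00-12:30, 14:00-15:00, 16:30-18:30 (subtract 3h to convert from UTC+3).
Ines can make the full 14:30-15:00 slot — that's 1.

1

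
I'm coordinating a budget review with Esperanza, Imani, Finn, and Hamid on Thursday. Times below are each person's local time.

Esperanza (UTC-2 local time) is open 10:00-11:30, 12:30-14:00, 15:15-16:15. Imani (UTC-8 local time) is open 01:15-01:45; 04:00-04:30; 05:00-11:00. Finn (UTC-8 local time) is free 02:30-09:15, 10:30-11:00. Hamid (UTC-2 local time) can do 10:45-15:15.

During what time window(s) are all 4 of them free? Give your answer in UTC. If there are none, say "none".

Esperanza in UTC: 12:00-13:30, 14:30-16:00, 17:15-18:15 (add 2h to convert from UTC-2).
Imani in UTC: 09:15-09:45, 12:00-12:30, 13:00-19:00 (add 8h to convert from UTC-8).
Finn in UTC: 10:30-17:15, 18:30-19:00 (add 8h to convert from UTC-8).
Hamid in UTC: 12:45-17:15 (add 2h to convert from UTC-2).
Esperanza ∩ Imani: 12:00-12:30, 13:00-13:30, 14:30-16:00, 17:15-18:15.
Esperanza ∩ Imani ∩ Finn: 12:00-12:30, 13:00-13:30, 14:30-16:00.
Esperanza ∩ Imani ∩ Finn ∩ Hamid: 13:00-13:30, 14:30-16:00.

13:00-13:30, 14:30-16:00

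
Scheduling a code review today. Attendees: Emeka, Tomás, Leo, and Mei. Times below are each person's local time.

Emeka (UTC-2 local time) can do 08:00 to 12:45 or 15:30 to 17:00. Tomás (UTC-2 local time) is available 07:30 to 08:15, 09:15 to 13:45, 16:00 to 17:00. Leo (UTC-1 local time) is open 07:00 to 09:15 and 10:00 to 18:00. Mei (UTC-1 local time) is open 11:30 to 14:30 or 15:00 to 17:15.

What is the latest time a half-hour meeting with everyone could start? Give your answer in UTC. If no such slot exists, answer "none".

14:15

Emeka in UTC: 10:00-14:45, 17:30-19:00 (add 2h to convert from UTC-2).
Tomás in UTC: 09:30-10:15, 11:15-15:45, 18:00-19:00 (add 2h to convert from UTC-2).
Leo in UTC: 08:00-10:15, 11:00-19:00 (add 1h to convert from UTC-1).
Mei in UTC: 12:30-15:30, 16:00-18:15 (add 1h to convert from UTC-1).
Emeka ∩ Tomás: 10:00-10:15, 11:15-14:45, 18:00-19:00.
Emeka ∩ Tomás ∩ Leo: 10:00-10:15, 11:15-14:45, 18:00-19:00.
Emeka ∩ Tomás ∩ Leo ∩ Mei: 12:30-14:45, 18:00-18:15.
Those are the intersection windows.
The last common window of at least 30 minutes is 12:30-14:45; a 30-minute meeting can start as late as 14:15 and still end by 14:45.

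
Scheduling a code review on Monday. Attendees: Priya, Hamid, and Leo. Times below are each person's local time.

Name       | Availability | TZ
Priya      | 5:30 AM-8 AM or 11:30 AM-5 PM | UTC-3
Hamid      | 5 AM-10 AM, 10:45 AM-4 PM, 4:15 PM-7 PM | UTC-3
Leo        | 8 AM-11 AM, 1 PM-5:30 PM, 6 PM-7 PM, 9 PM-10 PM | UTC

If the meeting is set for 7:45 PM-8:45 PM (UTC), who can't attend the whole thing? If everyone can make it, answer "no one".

Priya in UTC: 08:30-11:00, 14:30-20:00 (add 3h to convert from UTC-3).
Hamid in UTC: 08:00-13:00, 13:45-19:00, 19:15-22:00 (add 3h to convert from UTC-3).
Leo in UTC: 08:00-11:00, 13:00-17:30, 18:00-19:00, 21:00-22:00.
Priya: not fully free for 19:45-20:45. Hamid: free for 19:45-20:45. Leo: not fully free for 19:45-20:45.

Leo, Priya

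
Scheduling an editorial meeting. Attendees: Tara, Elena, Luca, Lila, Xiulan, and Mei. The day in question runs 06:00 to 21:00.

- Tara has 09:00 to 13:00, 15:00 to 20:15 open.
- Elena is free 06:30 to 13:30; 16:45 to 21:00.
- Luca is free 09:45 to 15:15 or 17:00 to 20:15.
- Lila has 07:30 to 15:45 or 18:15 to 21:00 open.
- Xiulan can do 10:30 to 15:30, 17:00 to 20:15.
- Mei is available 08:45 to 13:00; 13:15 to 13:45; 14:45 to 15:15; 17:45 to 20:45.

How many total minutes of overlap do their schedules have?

Tara ∩ Elena: 09:00-13:00, 16:45-20:15.
Tara ∩ Elena ∩ Luca: 09:45-13:00, 17:00-20:15.
Tara ∩ Elena ∩ Luca ∩ Lila: 09:45-13:00, 18:15-20:15.
Tara ∩ Elena ∩ Luca ∩ Lila ∩ Xiulan: 10:30-13:00, 18:15-20:15.
Tara ∩ Elena ∩ Luca ∩ Lila ∩ Xiulan ∩ Mei: 10:30-13:00, 18:15-20:15.
So the common availability across everyone is 10:30-13:00, 18:15-20:15.
Summing the common windows: 150 + 120 = 270 minutes.

270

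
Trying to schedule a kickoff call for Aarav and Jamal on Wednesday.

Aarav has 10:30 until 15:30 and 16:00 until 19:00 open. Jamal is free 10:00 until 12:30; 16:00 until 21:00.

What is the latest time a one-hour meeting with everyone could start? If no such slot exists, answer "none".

18:00

Aarav ∩ Jamal: 10:30-12:30, 16:00-19:00.
The last common window of at least 60 minutes is 16:00-19:00; a 60-minute meeting can start as late as 18:00 and still end by 19:00.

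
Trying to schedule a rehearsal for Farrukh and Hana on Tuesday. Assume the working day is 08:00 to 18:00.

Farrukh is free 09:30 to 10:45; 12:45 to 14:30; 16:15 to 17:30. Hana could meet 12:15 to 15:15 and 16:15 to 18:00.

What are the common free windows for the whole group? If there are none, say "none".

Farrukh ∩ Hana: 12:45-14:30, 16:15-17:30.

12:45-14:30, 16:15-17:30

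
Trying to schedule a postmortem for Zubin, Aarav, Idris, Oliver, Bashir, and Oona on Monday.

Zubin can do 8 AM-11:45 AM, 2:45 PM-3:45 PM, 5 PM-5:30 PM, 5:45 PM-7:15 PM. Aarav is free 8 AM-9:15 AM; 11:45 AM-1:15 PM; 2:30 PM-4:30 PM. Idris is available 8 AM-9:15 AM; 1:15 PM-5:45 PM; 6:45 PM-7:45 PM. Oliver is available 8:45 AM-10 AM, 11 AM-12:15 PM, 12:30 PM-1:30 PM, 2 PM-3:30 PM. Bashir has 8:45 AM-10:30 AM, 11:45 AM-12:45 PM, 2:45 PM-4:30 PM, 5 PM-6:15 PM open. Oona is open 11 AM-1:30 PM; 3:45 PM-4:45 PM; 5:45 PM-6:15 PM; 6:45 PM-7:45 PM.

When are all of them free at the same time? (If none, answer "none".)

none

Zubin ∩ Aarav: 08:00-09:15, 14:45-15:45.
Zubin ∩ Aarav ∩ Idris: 08:00-09:15, 14:45-15:45.
Zubin ∩ Aarav ∩ Idris ∩ Oliver: 08:45-09:15, 14:45-15:30.
Zubin ∩ Aarav ∩ Idris ∩ Oliver ∩ Bashir: 08:45-09:15, 14:45-15:30.
Zubin ∩ Aarav ∩ Idris ∩ Oliver ∩ Bashir ∩ Oona: ∅.
There is no time when everyone is free.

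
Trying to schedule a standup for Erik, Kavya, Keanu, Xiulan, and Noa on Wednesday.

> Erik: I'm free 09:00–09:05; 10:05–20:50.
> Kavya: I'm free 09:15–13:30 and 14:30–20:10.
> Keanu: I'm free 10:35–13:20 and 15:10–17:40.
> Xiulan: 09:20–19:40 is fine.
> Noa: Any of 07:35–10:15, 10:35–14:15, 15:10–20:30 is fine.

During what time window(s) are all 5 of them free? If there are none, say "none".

10:35-13:20, 15:10-17:40

Erik ∩ Kavya: 10:05-13:30, 14:30-20:10.
Erik ∩ Kavya ∩ Keanu: 10:35-13:20, 15:10-17:40.
Erik ∩ Kavya ∩ Keanu ∩ Xiulan: 10:35-13:20, 15:10-17:40.
Erik ∩ Kavya ∩ Keanu ∩ Xiulan ∩ Noa: 10:35-13:20, 15:10-17:40.
Those are the intersection windows.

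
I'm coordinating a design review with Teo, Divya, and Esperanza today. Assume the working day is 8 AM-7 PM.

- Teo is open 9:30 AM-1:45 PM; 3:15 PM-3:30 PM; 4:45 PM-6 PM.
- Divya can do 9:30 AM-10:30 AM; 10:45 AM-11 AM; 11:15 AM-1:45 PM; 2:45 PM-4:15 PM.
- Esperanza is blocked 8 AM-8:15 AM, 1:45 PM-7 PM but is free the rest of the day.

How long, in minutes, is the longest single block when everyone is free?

Teo free: 09:30-13:45, 15:15-15:30, 16:45-18:00.
Divya free: 09:30-10:30, 10:45-11:00, 11:15-13:45, 14:45-16:15.
Esperanza free: 08:15-13:45 (invert busy blocks within the working day).
Teo ∩ Divya: 09:30-10:30, 10:45-11:00, 11:15-13:45, 15:15-15:30.
Teo ∩ Divya ∩ Esperanza: 09:30-10:30, 10:45-11:00, 11:15-13:45.
The longest is 11:15-13:45 at 150 minutes.

150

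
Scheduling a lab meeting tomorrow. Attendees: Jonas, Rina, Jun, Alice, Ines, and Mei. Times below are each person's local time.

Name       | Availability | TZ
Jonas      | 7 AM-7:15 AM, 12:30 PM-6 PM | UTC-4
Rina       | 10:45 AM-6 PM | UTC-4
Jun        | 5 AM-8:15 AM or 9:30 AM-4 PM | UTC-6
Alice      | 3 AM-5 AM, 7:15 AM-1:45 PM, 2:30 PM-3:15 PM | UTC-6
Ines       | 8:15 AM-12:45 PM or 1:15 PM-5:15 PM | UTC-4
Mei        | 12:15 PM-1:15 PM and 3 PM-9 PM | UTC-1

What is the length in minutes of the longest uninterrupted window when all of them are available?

150

Jonas in UTC: 11:00-11:15, 16:30-22:00 (add 4h to convert from UTC-4).
Rina in UTC: 14:45-22:00 (add 4h to convert from UTC-4).
Jun in UTC: 11:00-14:15, 15:30-22:00 (add 6h to convert from UTC-6).
Alice in UTC: 09:00-11:00, 13:15-19:45, 20:30-21:15 (add 6h to convert from UTC-6).
Ines in UTC: 12:15-16:45, 17:15-21:15 (add 4h to convert from UTC-4).
Mei in UTC: 13:15-14:15, 16:00-22:00 (add 1h to convert from UTC-1).
Jonas ∩ Rina: 16:30-22:00.
Jonas ∩ Rina ∩ Jun: 16:30-22:00.
Jonas ∩ Rina ∩ Jun ∩ Alice: 16:30-19:45, 20:30-21:15.
Jonas ∩ Rina ∩ Jun ∩ Alice ∩ Ines: 16:30-16:45, 17:15-19:45, 20:30-21:15.
Jonas ∩ Rina ∩ Jun ∩ Alice ∩ Ines ∩ Mei: 16:30-16:45, 17:15-19:45, 20:30-21:15.
The longest is 17:15-19:45 at 150 minutes.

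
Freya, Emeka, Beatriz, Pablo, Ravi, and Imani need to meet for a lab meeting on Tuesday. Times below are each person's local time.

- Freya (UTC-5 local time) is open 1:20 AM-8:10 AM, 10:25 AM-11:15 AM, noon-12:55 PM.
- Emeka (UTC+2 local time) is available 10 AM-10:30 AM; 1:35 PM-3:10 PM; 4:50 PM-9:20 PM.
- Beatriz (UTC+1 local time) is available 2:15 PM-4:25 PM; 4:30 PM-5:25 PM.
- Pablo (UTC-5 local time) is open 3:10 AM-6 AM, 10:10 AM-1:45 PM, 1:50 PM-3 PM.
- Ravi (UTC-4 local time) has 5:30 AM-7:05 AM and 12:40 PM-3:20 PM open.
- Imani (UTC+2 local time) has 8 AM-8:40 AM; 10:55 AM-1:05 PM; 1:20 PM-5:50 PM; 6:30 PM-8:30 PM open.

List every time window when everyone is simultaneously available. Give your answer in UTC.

Freya in UTC: 06:20-13:10, 15:25-16:15, 17:00-17:55 (add 5h to convert from UTC-5).
Emeka in UTC: 08:00-08:30, 11:35-13:10, 14:50-19:20 (subtract 2h to convert from UTC+2).
Beatriz in UTC: 13:15-15:25, 15:30-16:25 (subtract 1h to convert from UTC+1).
Pablo in UTC: 08:10-11:00, 15:10-18:45, 18:50-20:00 (add 5h to convert from UTC-5).
Ravi in UTC: 09:30-11:05, 16:40-19:20 (add 4h to convert from UTC-4).
Imani in UTC: 06:00-06:40, 08:55-11:05, 11:20-15:50, 16:30-18:30 (subtract 2h to convert from UTC+2).
Freya ∩ Emeka: 08:00-08:30, 11:35-13:10, 15:25-16:15, 17:00-17:55.
Freya ∩ Emeka ∩ Beatriz: 15:30-16:15.
Freya ∩ Emeka ∩ Beatriz ∩ Pablo: 15:30-16:15.
Freya ∩ Emeka ∩ Beatriz ∩ Pablo ∩ Ravi: ∅.
Freya ∩ Emeka ∩ Beatriz ∩ Pablo ∩ Ravi ∩ Imani: ∅.
There is no time when everyone is free.

none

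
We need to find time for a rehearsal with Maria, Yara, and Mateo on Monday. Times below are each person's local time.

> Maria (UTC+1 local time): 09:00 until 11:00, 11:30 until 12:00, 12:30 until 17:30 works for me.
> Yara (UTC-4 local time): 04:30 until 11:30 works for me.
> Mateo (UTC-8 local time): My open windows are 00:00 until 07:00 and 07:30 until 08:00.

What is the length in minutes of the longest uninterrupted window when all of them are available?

210

Maria in UTC: 08:00-10:00, 10:30-11:00, 11:30-16:30 (subtract 1h to convert from UTC+1).
Yara in UTC: 08:30-15:30 (add 4h to convert from UTC-4).
Mateo in UTC: 08:00-15:00, 15:30-16:00 (add 8h to convert from UTC-8).
Maria ∩ Yara: 08:30-10:00, 10:30-11:00, 11:30-15:30.
Maria ∩ Yara ∩ Mateo: 08:30-10:00, 10:30-11:00, 11:30-15:00.
Those are the intersection windows.
The longest is 11:30-15:00 at 210 minutes.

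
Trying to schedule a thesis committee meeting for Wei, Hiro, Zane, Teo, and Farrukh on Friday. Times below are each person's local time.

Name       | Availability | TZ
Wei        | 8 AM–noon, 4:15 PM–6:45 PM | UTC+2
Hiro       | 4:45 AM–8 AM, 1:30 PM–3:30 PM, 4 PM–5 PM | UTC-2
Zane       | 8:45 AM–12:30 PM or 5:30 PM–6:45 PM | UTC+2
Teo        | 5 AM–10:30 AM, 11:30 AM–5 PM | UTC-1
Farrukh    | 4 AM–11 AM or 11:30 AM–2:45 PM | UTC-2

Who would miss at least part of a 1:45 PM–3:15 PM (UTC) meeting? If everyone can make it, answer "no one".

Wei in UTC: 06:00-10:00, 14:15-16:45 (subtract 2h to convert from UTC+2).
Hiro in UTC: 06:45-10:00, 15:30-17:30, 18:00-19:00 (add 2h to convert from UTC-2).
Zane in UTC: 06:45-10:30, 15:30-16:45 (subtract 2h to convert from UTC+2).
Teo in UTC: 06:00-11:30, 12:30-18:00 (add 1h to convert from UTC-1).
Farrukh in UTC: 06:00-13:00, 13:30-16:45 (add 2h to convert from UTC-2).
Wei: not fully free for 13:45-15:15. Hiro: not fully free for 13:45-15:15. Zane: not fully free for 13:45-15:15. Teo: free for 13:45-15:15. Farrukh: free for 13:45-15:15.

Hiro, Wei, Zane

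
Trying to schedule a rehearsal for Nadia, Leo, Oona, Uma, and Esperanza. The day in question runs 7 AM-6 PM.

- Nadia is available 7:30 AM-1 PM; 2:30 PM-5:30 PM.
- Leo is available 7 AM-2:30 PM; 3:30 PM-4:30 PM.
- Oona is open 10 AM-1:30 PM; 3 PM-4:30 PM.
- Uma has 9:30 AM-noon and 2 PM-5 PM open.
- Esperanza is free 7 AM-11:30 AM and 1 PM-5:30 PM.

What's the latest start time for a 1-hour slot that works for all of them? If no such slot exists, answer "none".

15:30

Nadia ∩ Leo: 07:30-13:00, 15:30-16:30.
Nadia ∩ Leo ∩ Oona: 10:00-13:00, 15:30-16:30.
Nadia ∩ Leo ∩ Oona ∩ Uma: 10:00-12:00, 15:30-16:30.
Nadia ∩ Leo ∩ Oona ∩ Uma ∩ Esperanza: 10:00-11:30, 15:30-16:30.
The last common window of at least 60 minutes is 15:30-16:30; a 60-minute meeting can start as late as 15:30 and still end by 16:30.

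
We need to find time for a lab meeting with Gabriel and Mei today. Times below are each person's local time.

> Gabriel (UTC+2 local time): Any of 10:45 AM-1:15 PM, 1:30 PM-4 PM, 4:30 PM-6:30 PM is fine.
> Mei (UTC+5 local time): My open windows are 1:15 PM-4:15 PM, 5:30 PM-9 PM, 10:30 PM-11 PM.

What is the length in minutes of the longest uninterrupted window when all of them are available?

Gabriel in UTC: 08:45-11:15, 11:30-14:00, 14:30-16:30 (subtract 2h to convert from UTC+2).
Mei in UTC: 08:15-11:15, 12:30-16:00, 17:30-18:00 (subtract 5h to convert from UTC+5).
Gabriel ∩ Mei: 08:45-11:15, 12:30-14:00, 14:30-16:00.
The longest is 08:45-11:15 at 150 minutes.

150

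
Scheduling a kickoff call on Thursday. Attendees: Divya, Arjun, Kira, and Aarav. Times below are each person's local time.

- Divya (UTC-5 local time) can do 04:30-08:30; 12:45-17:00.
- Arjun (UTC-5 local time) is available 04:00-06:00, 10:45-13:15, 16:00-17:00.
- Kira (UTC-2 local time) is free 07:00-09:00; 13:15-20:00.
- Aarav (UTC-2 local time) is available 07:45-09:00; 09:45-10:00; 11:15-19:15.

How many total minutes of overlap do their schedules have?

120

Divya in UTC: 09:30-13:30, 17:45-22:00 (add 5h to convert from UTC-5).
Arjun in UTC: 09:00-11:00, 15:45-18:15, 21:00-22:00 (add 5h to convert from UTC-5).
Kira in UTC: 09:00-11:00, 15:15-22:00 (add 2h to convert from UTC-2).
Aarav in UTC: 09:45-11:00, 11:45-12:00, 13:15-21:15 (add 2h to convert from UTC-2).
Divya ∩ Arjun: 09:30-11:00, 17:45-18:15, 21:00-22:00.
Divya ∩ Arjun ∩ Kira: 09:30-11:00, 17:45-18:15, 21:00-22:00.
Divya ∩ Arjun ∩ Kira ∩ Aarav: 09:45-11:00, 17:45-18:15, 21:00-21:15.
Summing the common windows: 75 + 30 + 15 = 120 minutes.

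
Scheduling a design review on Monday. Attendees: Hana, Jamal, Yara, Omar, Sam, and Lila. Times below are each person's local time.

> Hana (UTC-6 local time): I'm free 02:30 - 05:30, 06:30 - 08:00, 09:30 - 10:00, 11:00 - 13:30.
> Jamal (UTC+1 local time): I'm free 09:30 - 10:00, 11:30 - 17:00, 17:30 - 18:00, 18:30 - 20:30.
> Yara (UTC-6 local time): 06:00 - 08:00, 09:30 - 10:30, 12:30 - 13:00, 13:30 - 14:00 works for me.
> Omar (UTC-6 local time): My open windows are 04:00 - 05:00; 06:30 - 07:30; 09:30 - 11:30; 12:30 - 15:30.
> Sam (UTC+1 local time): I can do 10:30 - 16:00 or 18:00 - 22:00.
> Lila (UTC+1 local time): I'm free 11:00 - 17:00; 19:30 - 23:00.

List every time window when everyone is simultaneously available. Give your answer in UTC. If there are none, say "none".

12:30-13:30, 18:30-19:00

Hana in UTC: 08:30-11:30, 12:30-14:00, 15:30-16:00, 17:00-19:30 (add 6h to convert from UTC-6).
Jamal in UTC: 08:30-09:00, 10:30-16:00, 16:30-17:00, 17:30-19:30 (subtract 1h to convert from UTC+1).
Yara in UTC: 12:00-14:00, 15:30-16:30, 18:30-19:00, 19:30-20:00 (add 6h to convert from UTC-6).
Omar in UTC: 10:00-11:00, 12:30-13:30, 15:30-17:30, 18:30-21:30 (add 6h to convert from UTC-6).
Sam in UTC: 09:30-15:00, 17:00-21:00 (subtract 1h to convert from UTC+1).
Lila in UTC: 10:00-16:00, 18:30-22:00 (subtract 1h to convert from UTC+1).
Hana ∩ Jamal: 08:30-09:00, 10:30-11:30, 12:30-14:00, 15:30-16:00, 17:30-19:30.
Hana ∩ Jamal ∩ Yara: 12:30-14:00, 15:30-16:00, 18:30-19:00.
Hana ∩ Jamal ∩ Yara ∩ Omar: 12:30-13:30, 15:30-16:00, 18:30-19:00.
Hana ∩ Jamal ∩ Yara ∩ Omar ∩ Sam: 12:30-13:30, 18:30-19:00.
Hana ∩ Jamal ∩ Yara ∩ Omar ∩ Sam ∩ Lila: 12:30-13:30, 18:30-19:00.
Those are the intersection windows.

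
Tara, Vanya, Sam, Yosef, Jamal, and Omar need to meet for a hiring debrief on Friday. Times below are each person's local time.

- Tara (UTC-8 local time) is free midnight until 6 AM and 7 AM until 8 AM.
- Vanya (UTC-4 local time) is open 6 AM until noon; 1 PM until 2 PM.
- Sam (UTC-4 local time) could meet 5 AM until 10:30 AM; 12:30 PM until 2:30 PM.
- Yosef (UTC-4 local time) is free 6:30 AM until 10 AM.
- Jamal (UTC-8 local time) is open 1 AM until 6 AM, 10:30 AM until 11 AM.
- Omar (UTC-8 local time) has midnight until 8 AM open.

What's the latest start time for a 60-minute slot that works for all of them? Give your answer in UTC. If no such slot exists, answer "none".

Tara in UTC: 08:00-14:00, 15:00-16:00 (add 8h to convert from UTC-8).
Vanya in UTC: 10:00-16:00, 17:00-18:00 (add 4h to convert from UTC-4).
Sam in UTC: 09:00-14:30, 16:30-18:30 (add 4h to convert from UTC-4).
Yosef in UTC: 10:30-14:00 (add 4h to convert from UTC-4).
Jamal in UTC: 09:00-14:00, 18:30-19:00 (add 8h to convert from UTC-8).
Omar in UTC: 08:00-16:00 (add 8h to convert from UTC-8).
Tara ∩ Vanya: 10:00-14:00, 15:00-16:00.
Tara ∩ Vanya ∩ Sam: 10:00-14:00.
Tara ∩ Vanya ∩ Sam ∩ Yosef: 10:30-14:00.
Tara ∩ Vanya ∩ Sam ∩ Yosef ∩ Jamal: 10:30-14:00.
Tara ∩ Vanya ∩ Sam ∩ Yosef ∩ Jamal ∩ Omar: 10:30-14:00.
So the common availability across everyone is 10:30-14:00.
The last common window of at least 60 minutes is 10:30-14:00; a 60-minute meeting can start as late as 13:00 and still end by 14:00.

13:00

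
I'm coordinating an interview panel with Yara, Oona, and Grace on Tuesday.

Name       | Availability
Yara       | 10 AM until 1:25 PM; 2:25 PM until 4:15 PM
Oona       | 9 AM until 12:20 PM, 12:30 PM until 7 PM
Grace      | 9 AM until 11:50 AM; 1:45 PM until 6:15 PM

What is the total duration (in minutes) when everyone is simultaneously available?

Yara ∩ Oona: 10:00-12:20, 12:30-13:25, 14:25-16:15.
Yara ∩ Oona ∩ Grace: 10:00-11:50, 14:25-16:15.
Summing the common windows: 110 + 110 = 220 minutes.

220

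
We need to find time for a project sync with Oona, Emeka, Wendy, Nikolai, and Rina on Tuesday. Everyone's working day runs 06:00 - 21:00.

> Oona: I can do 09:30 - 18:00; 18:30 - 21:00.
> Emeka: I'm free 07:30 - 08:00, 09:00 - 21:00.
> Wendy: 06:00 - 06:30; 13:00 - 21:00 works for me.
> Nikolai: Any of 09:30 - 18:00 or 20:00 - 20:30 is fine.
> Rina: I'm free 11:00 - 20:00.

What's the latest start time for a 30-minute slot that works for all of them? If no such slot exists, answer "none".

17:30

Oona ∩ Emeka: 09:30-18:00, 18:30-21:00.
Oona ∩ Emeka ∩ Wendy: 13:00-18:00, 18:30-21:00.
Oona ∩ Emeka ∩ Wendy ∩ Nikolai: 13:00-18:00, 20:00-20:30.
Oona ∩ Emeka ∩ Wendy ∩ Nikolai ∩ Rina: 13:00-18:00.
The last common window of at least 30 minutes is 13:00-18:00; a 30-minute meeting can start as late as 17:30 and still end by 18:00.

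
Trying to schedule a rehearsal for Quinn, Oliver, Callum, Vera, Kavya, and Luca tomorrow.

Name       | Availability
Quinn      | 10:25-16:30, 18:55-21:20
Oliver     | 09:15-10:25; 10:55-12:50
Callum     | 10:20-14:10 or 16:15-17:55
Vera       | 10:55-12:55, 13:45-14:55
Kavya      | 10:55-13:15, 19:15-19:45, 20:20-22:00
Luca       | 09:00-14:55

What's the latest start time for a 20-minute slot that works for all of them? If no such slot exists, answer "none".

12:30

Quinn ∩ Oliver: 10:55-12:50.
Quinn ∩ Oliver ∩ Callum: 10:55-12:50.
Quinn ∩ Oliver ∩ Callum ∩ Vera: 10:55-12:50.
Quinn ∩ Oliver ∩ Callum ∩ Vera ∩ Kavya: 10:55-12:50.
Quinn ∩ Oliver ∩ Callum ∩ Vera ∩ Kavya ∩ Luca: 10:55-12:50.
The last common window of at least 20 minutes is 10:55-12:50; a 20-minute meeting can start as late as 12:30 and still end by 12:50.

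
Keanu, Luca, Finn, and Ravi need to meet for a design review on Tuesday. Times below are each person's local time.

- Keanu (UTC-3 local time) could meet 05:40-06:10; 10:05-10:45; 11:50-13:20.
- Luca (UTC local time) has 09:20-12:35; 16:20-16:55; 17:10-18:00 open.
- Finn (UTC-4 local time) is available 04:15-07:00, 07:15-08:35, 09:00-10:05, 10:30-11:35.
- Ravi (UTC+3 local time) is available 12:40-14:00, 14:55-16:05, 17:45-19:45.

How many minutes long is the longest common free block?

Keanu in UTC: 08:40-09:10, 13:05-13:45, 14:50-16:20 (add 3h to convert from UTC-3).
Luca in UTC: 09:20-12:35, 16:20-16:55, 17:10-18:00.
Finn in UTC: 08:15-11:00, 11:15-12:35, 13:00-14:05, 14:30-15:35 (add 4h to convert from UTC-4).
Ravi in UTC: 09:40-11:00, 11:55-13:05, 14:45-16:45 (subtract 3h to convert from UTC+3).
Keanu ∩ Luca: ∅.
Keanu ∩ Luca ∩ Finn: ∅.
Keanu ∩ Luca ∩ Finn ∩ Ravi: ∅.
There is no time when everyone is free.
No common window exists, so the longest block is 0 minutes.

0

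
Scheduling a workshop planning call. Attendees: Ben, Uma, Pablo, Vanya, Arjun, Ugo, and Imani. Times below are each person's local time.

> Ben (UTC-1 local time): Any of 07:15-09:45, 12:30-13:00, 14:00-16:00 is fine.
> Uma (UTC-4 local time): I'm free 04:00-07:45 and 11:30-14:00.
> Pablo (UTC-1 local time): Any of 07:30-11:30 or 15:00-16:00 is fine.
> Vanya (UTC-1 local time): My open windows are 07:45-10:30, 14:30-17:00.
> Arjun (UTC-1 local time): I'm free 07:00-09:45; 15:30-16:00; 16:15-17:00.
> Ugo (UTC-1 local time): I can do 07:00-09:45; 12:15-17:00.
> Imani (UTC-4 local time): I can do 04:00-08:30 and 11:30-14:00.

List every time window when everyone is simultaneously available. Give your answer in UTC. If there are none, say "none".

08:45-10:45, 16:30-17:00

Ben in UTC: 08:15-10:45, 13:30-14:00, 15:00-17:00 (add 1h to convert from UTC-1).
Uma in UTC: 08:00-11:45, 15:30-18:00 (add 4h to convert from UTC-4).
Pablo in UTC: 08:30-12:30, 16:00-17:00 (add 1h to convert from UTC-1).
Vanya in UTC: 08:45-11:30, 15:30-18:00 (add 1h to convert from UTC-1).
Arjun in UTC: 08:00-10:45, 16:30-17:00, 17:15-18:00 (add 1h to convert from UTC-1).
Ugo in UTC: 08:00-10:45, 13:15-18:00 (add 1h to convert from UTC-1).
Imani in UTC: 08:00-12:30, 15:30-18:00 (add 4h to convert from UTC-4).
Ben ∩ Uma: 08:15-10:45, 15:30-17:00.
Ben ∩ Uma ∩ Pablo: 08:30-10:45, 16:00-17:00.
Ben ∩ Uma ∩ Pablo ∩ Vanya: 08:45-10:45, 16:00-17:00.
Ben ∩ Uma ∩ Pablo ∩ Vanya ∩ Arjun: 08:45-10:45, 16:30-17:00.
Ben ∩ Uma ∩ Pablo ∩ Vanya ∩ Arjun ∩ Ugo: 08:45-10:45, 16:30-17:00.
Ben ∩ Uma ∩ Pablo ∩ Vanya ∩ Arjun ∩ Ugo ∩ Imani: 08:45-10:45, 16:30-17:00.
So the common availability across everyone is 08:45-10:45, 16:30-17:00.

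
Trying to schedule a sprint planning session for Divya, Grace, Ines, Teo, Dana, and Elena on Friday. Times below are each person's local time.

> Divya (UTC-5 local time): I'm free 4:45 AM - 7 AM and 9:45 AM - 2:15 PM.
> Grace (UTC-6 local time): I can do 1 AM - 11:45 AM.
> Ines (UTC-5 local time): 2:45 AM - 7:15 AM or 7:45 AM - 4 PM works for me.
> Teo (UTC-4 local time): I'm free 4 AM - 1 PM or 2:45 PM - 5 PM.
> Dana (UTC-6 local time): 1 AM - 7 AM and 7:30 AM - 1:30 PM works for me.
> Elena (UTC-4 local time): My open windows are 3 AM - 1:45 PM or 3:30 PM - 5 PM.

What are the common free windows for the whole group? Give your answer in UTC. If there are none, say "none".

Divya in UTC: 09:45-12:00, 14:45-19:15 (add 5h to convert from UTC-5).
Grace in UTC: 07:00-17:45 (add 6h to convert from UTC-6).
Ines in UTC: 07:45-12:15, 12:45-21:00 (add 5h to convert from UTC-5).
Teo in UTC: 08:00-17:00, 18:45-21:00 (add 4h to convert from UTC-4).
Dana in UTC: 07:00-13:00, 13:30-19:30 (add 6h to convert from UTC-6).
Elena in UTC: 07:00-17:45, 19:30-21:00 (add 4h to convert from UTC-4).
Divya ∩ Grace: 09:45-12:00, 14:45-17:45.
Divya ∩ Grace ∩ Ines: 09:45-12:00, 14:45-17:45.
Divya ∩ Grace ∩ Ines ∩ Teo: 09:45-12:00, 14:45-17:00.
Divya ∩ Grace ∩ Ines ∩ Teo ∩ Dana: 09:45-12:00, 14:45-17:00.
Divya ∩ Grace ∩ Ines ∩ Teo ∩ Dana ∩ Elena: 09:45-12:00, 14:45-17:00.
Those are the intersection windows.

09:45-12:00, 14:45-17:00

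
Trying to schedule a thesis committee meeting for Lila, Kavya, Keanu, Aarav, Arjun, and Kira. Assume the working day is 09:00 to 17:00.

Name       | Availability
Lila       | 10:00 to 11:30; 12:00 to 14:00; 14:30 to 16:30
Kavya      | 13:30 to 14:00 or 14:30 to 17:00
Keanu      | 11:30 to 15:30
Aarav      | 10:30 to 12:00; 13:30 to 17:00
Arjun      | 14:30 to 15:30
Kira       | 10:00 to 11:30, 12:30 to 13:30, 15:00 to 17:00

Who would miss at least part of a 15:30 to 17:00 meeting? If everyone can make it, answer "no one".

Lila: not fully free for 15:30-17:00. Kavya: free for 15:30-17:00. Keanu: not fully free for 15:30-17:00. Aarav: free for 15:30-17:00. Arjun: not fully free for 15:30-17:00. Kira: free for 15:30-17:00.

Arjun, Keanu, Lila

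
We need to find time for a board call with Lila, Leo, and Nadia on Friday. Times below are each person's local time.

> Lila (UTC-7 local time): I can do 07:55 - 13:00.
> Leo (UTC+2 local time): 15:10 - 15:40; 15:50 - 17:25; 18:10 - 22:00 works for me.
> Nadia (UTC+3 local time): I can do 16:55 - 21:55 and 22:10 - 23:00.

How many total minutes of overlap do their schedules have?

Lila in UTC: 14:55-20:00 (add 7h to convert from UTC-7).
Leo in UTC: 13:10-13:40, 13:50-15:25, 16:10-20:00 (subtract 2h to convert from UTC+2).
Nadia in UTC: 13:55-18:55, 19:10-20:00 (subtract 3h to convert from UTC+3).
Lila ∩ Leo: 14:55-15:25, 16:10-20:00.
Lila ∩ Leo ∩ Nadia: 14:55-15:25, 16:10-18:55, 19:10-20:00.
Summing the common windows: 30 + 165 + 50 = 245 minutes.

245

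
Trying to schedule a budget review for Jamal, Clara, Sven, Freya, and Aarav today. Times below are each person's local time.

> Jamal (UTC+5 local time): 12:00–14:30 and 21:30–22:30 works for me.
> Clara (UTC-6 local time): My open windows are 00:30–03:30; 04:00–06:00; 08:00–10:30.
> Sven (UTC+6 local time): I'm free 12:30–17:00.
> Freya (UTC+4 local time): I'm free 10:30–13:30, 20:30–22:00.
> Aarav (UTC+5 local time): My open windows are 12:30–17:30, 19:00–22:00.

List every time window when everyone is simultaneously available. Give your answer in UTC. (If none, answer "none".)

Jamal in UTC: 07:00-09:30, 16:30-17:30 (subtract 5h to convert from UTC+5).
Clara in UTC: 06:30-09:30, 10:00-12:00, 14:00-16:30 (add 6h to convert from UTC-6).
Sven in UTC: 06:30-11:00 (subtract 6h to convert from UTC+6).
Freya in UTC: 06:30-09:30, 16:30-18:00 (subtract 4h to convert from UTC+4).
Aarav in UTC: 07:30-12:30, 14:00-17:00 (subtract 5h to convert from UTC+5).
Jamal ∩ Clara: 07:00-09:30.
Jamal ∩ Clara ∩ Sven: 07:00-09:30.
Jamal ∩ Clara ∩ Sven ∩ Freya: 07:00-09:30.
Jamal ∩ Clara ∩ Sven ∩ Freya ∩ Aarav: 07:30-09:30.
So the common availability across everyone is 07:30-09:30.

07:30-09:30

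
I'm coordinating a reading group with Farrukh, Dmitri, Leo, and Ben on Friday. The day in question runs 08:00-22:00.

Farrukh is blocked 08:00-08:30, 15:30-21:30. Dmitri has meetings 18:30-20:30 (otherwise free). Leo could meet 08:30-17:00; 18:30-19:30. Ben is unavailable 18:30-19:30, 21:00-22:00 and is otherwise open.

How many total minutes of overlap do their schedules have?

420

Farrukh free: 08:30-15:30, 21:30-22:00 (invert busy blocks within the working day).
Dmitri free: 08:00-18:30, 20:30-22:00 (invert busy blocks within the working day).
Leo free: 08:30-17:00, 18:30-19:30.
Ben free: 08:00-18:30, 19:30-21:00 (invert busy blocks within the working day).
Farrukh ∩ Dmitri: 08:30-15:30, 21:30-22:00.
Farrukh ∩ Dmitri ∩ Leo: 08:30-15:30.
Farrukh ∩ Dmitri ∩ Leo ∩ Ben: 08:30-15:30.
So the common availability across everyone is 08:30-15:30.
That's a single block of 420 minutes.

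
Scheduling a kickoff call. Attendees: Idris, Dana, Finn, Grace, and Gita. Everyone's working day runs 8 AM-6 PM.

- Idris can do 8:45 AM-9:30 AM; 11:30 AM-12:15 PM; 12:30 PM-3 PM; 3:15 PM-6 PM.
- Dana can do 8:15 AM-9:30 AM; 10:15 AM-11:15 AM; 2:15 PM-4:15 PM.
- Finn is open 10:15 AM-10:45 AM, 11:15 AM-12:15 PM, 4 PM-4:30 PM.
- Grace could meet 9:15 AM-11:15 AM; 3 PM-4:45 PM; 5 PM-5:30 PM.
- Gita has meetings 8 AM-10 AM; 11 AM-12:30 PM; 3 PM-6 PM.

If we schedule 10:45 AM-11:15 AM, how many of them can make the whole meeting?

Idris free: 08:45-09:30, 11:30-12:15, 12:30-15:00, 15:15-18:00.
Dana free: 08:15-09:30, 10:15-11:15, 14:15-16:15.
Finn free: 10:15-10:45, 11:15-12:15, 16:00-16:30.
Grace free: 09:15-11:15, 15:00-16:45, 17:00-17:30.
Gita free: 10:00-11:00, 12:30-15:00 (invert busy blocks within the working day).
Dana and Grace can make the full 10:45-11:15 slot — that's 2.

2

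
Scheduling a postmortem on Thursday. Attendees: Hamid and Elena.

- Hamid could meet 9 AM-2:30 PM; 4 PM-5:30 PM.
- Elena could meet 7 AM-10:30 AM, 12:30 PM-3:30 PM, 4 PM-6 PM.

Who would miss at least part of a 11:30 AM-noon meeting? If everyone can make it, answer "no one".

Hamid: free for 11:30-12:00. Elena: not fully free for 11:30-12:00.

Elena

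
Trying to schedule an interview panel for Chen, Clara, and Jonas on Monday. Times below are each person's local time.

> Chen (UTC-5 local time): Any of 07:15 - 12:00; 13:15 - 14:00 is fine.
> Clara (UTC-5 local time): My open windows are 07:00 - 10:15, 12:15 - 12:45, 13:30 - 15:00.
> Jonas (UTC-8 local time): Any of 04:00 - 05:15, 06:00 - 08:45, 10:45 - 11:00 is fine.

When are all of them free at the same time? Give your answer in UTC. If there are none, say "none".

Chen in UTC: 12:15-17:00, 18:15-19:00 (add 5h to convert from UTC-5).
Clara in UTC: 12:00-15:15, 17:15-17:45, 18:30-20:00 (add 5h to convert from UTC-5).
Jonas in UTC: 12:00-13:15, 14:00-16:45, 18:45-19:00 (add 8h to convert from UTC-8).
Chen ∩ Clara: 12:15-15:15, 18:30-19:00.
Chen ∩ Clara ∩ Jonas: 12:15-13:15, 14:00-15:15, 18:45-19:00.
So the common availability across everyone is 12:15-13:15, 14:00-15:15, 18:45-19:00.

12:15-13:15, 14:00-15:15, 18:45-19:00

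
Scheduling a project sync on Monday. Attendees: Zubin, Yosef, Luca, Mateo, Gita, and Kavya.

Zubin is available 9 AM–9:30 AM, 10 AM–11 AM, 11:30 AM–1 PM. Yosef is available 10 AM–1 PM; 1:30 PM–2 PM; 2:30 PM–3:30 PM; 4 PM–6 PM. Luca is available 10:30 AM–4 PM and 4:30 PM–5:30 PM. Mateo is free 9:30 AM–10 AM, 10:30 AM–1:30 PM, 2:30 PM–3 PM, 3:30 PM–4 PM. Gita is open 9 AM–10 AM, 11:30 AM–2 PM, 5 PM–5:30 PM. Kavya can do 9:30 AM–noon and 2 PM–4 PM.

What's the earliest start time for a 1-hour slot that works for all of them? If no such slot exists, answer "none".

none

Zubin ∩ Yosef: 10:00-11:00, 11:30-13:00.
Zubin ∩ Yosef ∩ Luca: 10:30-11:00, 11:30-13:00.
Zubin ∩ Yosef ∩ Luca ∩ Mateo: 10:30-11:00, 11:30-13:00.
Zubin ∩ Yosef ∩ Luca ∩ Mateo ∩ Gita: 11:30-13:00.
Zubin ∩ Yosef ∩ Luca ∩ Mateo ∩ Gita ∩ Kavya: 11:30-12:00.
Those are the intersection windows.
No common window is at least 60 minutes long.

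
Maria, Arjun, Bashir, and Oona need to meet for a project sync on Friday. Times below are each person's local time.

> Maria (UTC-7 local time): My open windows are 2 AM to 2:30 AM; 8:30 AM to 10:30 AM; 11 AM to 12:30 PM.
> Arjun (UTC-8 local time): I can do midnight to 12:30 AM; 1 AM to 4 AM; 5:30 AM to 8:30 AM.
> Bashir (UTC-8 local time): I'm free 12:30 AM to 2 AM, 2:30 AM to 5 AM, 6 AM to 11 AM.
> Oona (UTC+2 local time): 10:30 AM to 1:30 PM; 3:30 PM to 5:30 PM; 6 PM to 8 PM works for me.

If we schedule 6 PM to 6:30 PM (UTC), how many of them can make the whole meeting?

Maria in UTC: 09:00-09:30, 15:30-17:30, 18:00-19:30 (add 7h to convert from UTC-7).
Arjun in UTC: 08:00-08:30, 09:00-12:00, 13:30-16:30 (add 8h to convert from UTC-8).
Bashir in UTC: 08:30-10:00, 10:30-13:00, 14:00-19:00 (add 8h to convert from UTC-8).
Oona in UTC: 08:30-11:30, 13:30-15:30, 16:00-18:00 (subtract 2h to convert from UTC+2).
Maria and Bashir can make the full 18:00-18:30 slot — that's 2.

2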